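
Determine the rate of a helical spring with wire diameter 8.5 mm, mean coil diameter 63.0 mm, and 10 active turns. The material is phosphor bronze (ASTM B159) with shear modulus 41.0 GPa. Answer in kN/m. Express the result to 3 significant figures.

10.7 kN/m

k = Gd⁴/(8D³N_a) = (41.0×10³ × 8.5⁴) / (8 × 63.0³ × 10)
  = 2.14023e+08 / 2.00038e+07 = 10.699 N/mm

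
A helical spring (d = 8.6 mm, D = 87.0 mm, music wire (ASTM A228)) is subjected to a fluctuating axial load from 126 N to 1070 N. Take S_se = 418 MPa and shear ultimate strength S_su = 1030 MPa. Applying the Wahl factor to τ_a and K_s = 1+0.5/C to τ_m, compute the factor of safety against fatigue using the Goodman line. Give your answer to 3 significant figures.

C = D/d = 87.0/8.6 = 10.1163; K_W = (4C−1)/(4C−4)+0.615/C = 1.1431; K_s = 1+0.5/C = 1.0494
F_a = (F_max−F_min)/2 = 472 N; F_m = (F_max+F_min)/2 = 598 N
τ_a = K_W·8F_aD/(πd³) = 1.1431 × 164.4 = 187.92 MPa
τ_m = K_s·8F_mD/(πd³) = 1.0494 × 208.29 = 218.58 MPa
Goodman: 1/n_f = τ_a/S_se + τ_m/S_su = 187.92/418 + 218.58/1030 = 0.44957 + 0.21222 = 0.66179
n_f = 1/0.66179 = 1.511

1.51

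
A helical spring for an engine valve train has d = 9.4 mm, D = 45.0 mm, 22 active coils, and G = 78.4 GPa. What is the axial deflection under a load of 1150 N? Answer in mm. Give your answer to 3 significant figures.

k = Gd⁴/(8D³N_a) = (78.4×10³)(9.4⁴)/(8·45.0³·22) = 38.166 N/mm
δ = F/k = 1150 / 38.166 = 30.131 mm

30.1 mm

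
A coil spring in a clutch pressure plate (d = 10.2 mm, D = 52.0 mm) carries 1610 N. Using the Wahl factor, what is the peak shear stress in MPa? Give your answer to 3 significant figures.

262 MPa

Spring index C = D/d = 52.0/10.2 = 5.0980
K_W = (4C−1)/(4C−4) + 0.615/C = 19.392/16.392 + 0.1206 = 1.3036
τ₀ = 8FD/(πd³) = 8·1610·52.0/(π·10.2³) = 669760/3333.9 = 200.89 MPa
τ_max = K·τ₀ = 1.3036 × 200.89 = 261.9 MPa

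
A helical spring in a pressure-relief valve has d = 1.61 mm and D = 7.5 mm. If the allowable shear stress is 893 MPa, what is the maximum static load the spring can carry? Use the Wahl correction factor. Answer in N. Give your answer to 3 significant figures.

146 N

C = D/d = 7.5/1.61 = 4.6584
K_W = (4C−1)/(4C−4) + 0.615/C = 17.634/14.634 + 0.1320 = 1.3370
τ_max = K·8FD/(πd³) → F_max = τ_allow·πd³/(8DK)
F_max = 893·π·1.61³/(8·7.5·1.3370) = 11708/80.222 = 145.94 N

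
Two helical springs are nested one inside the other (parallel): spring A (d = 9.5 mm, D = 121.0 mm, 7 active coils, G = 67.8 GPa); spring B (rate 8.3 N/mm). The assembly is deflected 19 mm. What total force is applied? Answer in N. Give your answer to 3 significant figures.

263 N

k_A = Gd⁴/(8D³N_a) = (67.8×10³)(9.5⁴)/(8·121.0³·7) = 5.5665 N/mm
Parallel: k_eq = 5.5665 + 8.3 = 13.866 N/mm
F = k_eq·δ = 13.866·19 = 263.46 N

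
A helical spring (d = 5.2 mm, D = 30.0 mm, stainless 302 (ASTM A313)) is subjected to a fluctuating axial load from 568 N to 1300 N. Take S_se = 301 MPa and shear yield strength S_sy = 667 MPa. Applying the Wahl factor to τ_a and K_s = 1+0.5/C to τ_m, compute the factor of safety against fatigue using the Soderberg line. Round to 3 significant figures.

0.602

C = D/d = 30.0/5.2 = 5.7692; K_W = (4C−1)/(4C−4)+0.615/C = 1.2639; K_s = 1+0.5/C = 1.0867
F_a = (F_max−F_min)/2 = 366 N; F_m = (F_max+F_min)/2 = 934 N
τ_a = K_W·8F_aD/(πd³) = 1.2639 × 198.85 = 251.32 MPa
τ_m = K_s·8F_mD/(πd³) = 1.0867 × 507.46 = 551.44 MPa
Soderberg: 1/n_f = τ_a/S_se + τ_m/S_sy = 251.32/301 + 551.44/667 = 0.83496 + 0.82674 = 1.6617
n_f = 1/1.6617 = 0.6018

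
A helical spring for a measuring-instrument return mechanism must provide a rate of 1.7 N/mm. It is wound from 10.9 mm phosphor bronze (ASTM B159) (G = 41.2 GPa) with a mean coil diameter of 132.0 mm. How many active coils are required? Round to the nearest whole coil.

19

N_a = Gd⁴/(8D³k) = (41.2×10³ × 10.9⁴)/(8 × 132.0³ × 1.7)
    = 5.81572e+08 / 3.12796e+07 = 18.59 → 19 coils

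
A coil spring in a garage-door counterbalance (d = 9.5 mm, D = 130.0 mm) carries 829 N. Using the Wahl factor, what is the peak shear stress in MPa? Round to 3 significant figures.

353 MPa

Spring index C = D/d = 130.0/9.5 = 13.6842
K_W = (4C−1)/(4C−4) + 0.615/C = 53.737/50.737 + 0.0449 = 1.1041
τ₀ = 8FD/(πd³) = 8·829·130.0/(π·9.5³) = 862160/2693.5 = 320.09 MPa
τ_max = K·τ₀ = 1.1041 × 320.09 = 353.4 MPa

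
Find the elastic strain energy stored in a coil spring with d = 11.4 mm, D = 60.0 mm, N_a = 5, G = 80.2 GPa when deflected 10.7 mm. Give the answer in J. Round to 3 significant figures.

8.97 J

k = Gd⁴/(8D³N_a) = (80.2×10³)(11.4⁴)/(8·60.0³·5) = 156.78 N/mm
U = ½kδ² = 0.5 × 156.78 × 10.7² = 8974.7 N·mm = 8.9747 J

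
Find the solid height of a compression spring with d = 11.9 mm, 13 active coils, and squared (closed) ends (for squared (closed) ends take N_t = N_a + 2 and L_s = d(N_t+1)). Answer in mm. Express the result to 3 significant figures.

190 mm

squared (closed) ends: N_t = N_a + 2 = 13 + 2 = 15
L_s = d·(N_t+1) = 11.9 × 16 = 190.4 mm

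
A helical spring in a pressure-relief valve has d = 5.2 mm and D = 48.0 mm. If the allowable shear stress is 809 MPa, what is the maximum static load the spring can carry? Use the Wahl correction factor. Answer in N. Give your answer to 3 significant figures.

C = D/d = 48.0/5.2 = 9.2308
K_W = (4C−1)/(4C−4) + 0.615/C = 35.923/32.923 + 0.0666 = 1.1577
τ_max = K·8FD/(πd³) → F_max = τ_allow·πd³/(8DK)
F_max = 809·π·5.2³/(8·48.0·1.1577) = 3.5736e+05/444.57 = 803.83 N

804 N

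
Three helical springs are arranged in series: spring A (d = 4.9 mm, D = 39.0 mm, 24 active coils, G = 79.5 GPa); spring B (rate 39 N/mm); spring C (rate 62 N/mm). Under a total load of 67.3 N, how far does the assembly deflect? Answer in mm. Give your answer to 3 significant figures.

19.5 mm

k_A = Gd⁴/(8D³N_a) = (79.5×10³)(4.9⁴)/(8·39.0³·24) = 4.024 N/mm
Series: 1/k_eq = 1/4.024 + 1/39 + 1/62 = 0.29028; k_eq = 3.445 N/mm
δ = F/k_eq = 67.3/3.445 = 19.536 mm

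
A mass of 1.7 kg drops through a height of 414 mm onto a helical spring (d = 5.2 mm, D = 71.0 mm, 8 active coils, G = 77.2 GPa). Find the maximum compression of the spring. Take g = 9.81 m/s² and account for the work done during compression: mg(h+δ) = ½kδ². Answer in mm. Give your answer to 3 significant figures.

k = Gd⁴/(8D³N_a) = (77.2×10³)(5.2⁴)/(8·71.0³·8) = 2.4642 N/mm
W = mg = 1.7 × 9.81 = 16.677 N
½kδ² − Wδ − Wh = 0 → δ = (W + √(W² + 2kWh))/k
δ = (16.677 + √(278.12 + 34027))/2.4642 = (16.677 + 185.22)/2.4642 = 81.931 mm

81.9 mm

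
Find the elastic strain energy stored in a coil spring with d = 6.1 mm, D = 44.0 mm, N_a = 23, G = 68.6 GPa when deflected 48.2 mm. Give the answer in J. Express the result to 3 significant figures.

7.04 J

k = Gd⁴/(8D³N_a) = (68.6×10³)(6.1⁴)/(8·44.0³·23) = 6.0599 N/mm
U = ½kδ² = 0.5 × 6.0599 × 48.2² = 7039.3 N·mm = 7.0393 J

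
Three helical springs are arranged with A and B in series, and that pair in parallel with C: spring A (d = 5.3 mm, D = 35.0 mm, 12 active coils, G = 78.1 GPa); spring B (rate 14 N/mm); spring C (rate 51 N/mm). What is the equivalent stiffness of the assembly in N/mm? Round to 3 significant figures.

58.2 N/mm

k_A = Gd⁴/(8D³N_a) = (78.1×10³)(5.3⁴)/(8·35.0³·12) = 14.972 N/mm
Springs A,B series: k_AB = 1/(1/14.972+1/14) = 7.2348 N/mm; parallel with C: k_eq = 7.2348+51 = 58.235 N/mm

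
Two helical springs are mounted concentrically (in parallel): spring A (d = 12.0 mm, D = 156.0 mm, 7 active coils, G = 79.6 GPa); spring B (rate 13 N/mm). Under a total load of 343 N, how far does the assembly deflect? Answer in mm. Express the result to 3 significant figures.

16.5 mm

k_A = Gd⁴/(8D³N_a) = (79.6×10³)(12.0⁴)/(8·156.0³·7) = 7.7638 N/mm
Parallel: k_eq = 7.7638 + 13 = 20.764 N/mm
δ = F/k_eq = 343/20.764 = 16.519 mm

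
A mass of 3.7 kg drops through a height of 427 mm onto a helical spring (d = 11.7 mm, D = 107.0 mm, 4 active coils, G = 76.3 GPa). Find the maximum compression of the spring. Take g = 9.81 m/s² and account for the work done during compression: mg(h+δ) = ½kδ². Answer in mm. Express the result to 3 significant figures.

30.2 mm

k = Gd⁴/(8D³N_a) = (76.3×10³)(11.7⁴)/(8·107.0³·4) = 36.473 N/mm
W = mg = 3.7 × 9.81 = 36.297 N
½kδ² − Wδ − Wh = 0 → δ = (W + √(W² + 2kWh))/k
δ = (36.297 + √(1317.5 + 1.13056e+06))/36.473 = (36.297 + 1063.9)/36.473 = 30.165 mm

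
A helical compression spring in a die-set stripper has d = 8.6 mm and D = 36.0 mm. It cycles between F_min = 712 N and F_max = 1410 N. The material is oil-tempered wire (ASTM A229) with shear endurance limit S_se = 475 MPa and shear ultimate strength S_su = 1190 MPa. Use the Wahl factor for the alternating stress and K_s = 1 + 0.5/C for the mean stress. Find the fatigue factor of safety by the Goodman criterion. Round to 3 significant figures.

3.45

C = D/d = 36.0/8.6 = 4.1860; K_W = (4C−1)/(4C−4)+0.615/C = 1.3823; K_s = 1+0.5/C = 1.1194
F_a = (F_max−F_min)/2 = 349 N; F_m = (F_max+F_min)/2 = 1061 N
τ_a = K_W·8F_aD/(πd³) = 1.3823 × 50.301 = 69.531 MPa
τ_m = K_s·8F_mD/(πd³) = 1.1194 × 152.92 = 171.18 MPa
Goodman: 1/n_f = τ_a/S_se + τ_m/S_su = 69.531/475 + 171.18/1190 = 0.14638 + 0.14385 = 0.29023
n_f = 1/0.29023 = 3.445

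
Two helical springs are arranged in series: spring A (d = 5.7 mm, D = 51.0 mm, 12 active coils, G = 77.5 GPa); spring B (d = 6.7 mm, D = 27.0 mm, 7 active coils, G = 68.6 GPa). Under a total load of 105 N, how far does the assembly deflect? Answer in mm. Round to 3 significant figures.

17.2 mm

k_A = Gd⁴/(8D³N_a) = (77.5×10³)(5.7⁴)/(8·51.0³·12) = 6.4242 N/mm
k_B = Gd⁴/(8D³N_a) = (68.6×10³)(6.7⁴)/(8·27.0³·7) = 125.41 N/mm
Series: 1/k_eq = 1/6.4242 + 1/125.41 = 0.16363; k_eq = 6.1112 N/mm
δ = F/k_eq = 105/6.1112 = 17.182 mm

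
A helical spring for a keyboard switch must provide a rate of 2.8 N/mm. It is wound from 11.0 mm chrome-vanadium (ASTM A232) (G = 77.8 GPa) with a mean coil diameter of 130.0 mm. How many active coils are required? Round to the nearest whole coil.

N_a = Gd⁴/(8D³k) = (77.8×10³ × 11.0⁴)/(8 × 130.0³ × 2.8)
    = 1.13907e+09 / 4.92128e+07 = 23.15 → 23 coils

23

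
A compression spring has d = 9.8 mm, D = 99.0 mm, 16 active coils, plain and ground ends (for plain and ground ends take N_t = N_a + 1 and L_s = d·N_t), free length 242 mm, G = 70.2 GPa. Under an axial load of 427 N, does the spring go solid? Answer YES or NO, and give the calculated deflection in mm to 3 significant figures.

YES, δ = 81.9 mm

k = Gd⁴/(8D³N_a) = (70.2×10³)(9.8⁴)/(8·99.0³·16) = 5.2135 N/mm
N_t = 17; L_s = 9.8·17 = 166.6 mm; δ_solid = L₀ − L_s = 242 − 166.6 = 75.4 mm
δ = F/k = 427/5.2135 = 81.903 mm
δ ≥ δ_solid → spring goes solid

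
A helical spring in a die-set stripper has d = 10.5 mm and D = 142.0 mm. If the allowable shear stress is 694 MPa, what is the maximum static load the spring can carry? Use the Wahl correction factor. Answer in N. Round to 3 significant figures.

2010 N

C = D/d = 142.0/10.5 = 13.5238
K_W = (4C−1)/(4C−4) + 0.615/C = 53.095/50.095 + 0.0455 = 1.1054
τ_max = K·8FD/(πd³) → F_max = τ_allow·πd³/(8DK)
F_max = 694·π·10.5³/(8·142.0·1.1054) = 2.5239e+06/1255.7 = 2010 N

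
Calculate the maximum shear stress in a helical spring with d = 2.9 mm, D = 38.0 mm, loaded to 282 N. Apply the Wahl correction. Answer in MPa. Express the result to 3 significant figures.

Spring index C = D/d = 38.0/2.9 = 13.1034
K_W = (4C−1)/(4C−4) + 0.615/C = 51.414/48.414 + 0.0469 = 1.1089
τ₀ = 8FD/(πd³) = 8·282·38.0/(π·2.9³) = 85728/76.62 = 1118.9 MPa
τ_max = K·τ₀ = 1.1089 × 1118.9 = 1240.7 MPa

1240 MPa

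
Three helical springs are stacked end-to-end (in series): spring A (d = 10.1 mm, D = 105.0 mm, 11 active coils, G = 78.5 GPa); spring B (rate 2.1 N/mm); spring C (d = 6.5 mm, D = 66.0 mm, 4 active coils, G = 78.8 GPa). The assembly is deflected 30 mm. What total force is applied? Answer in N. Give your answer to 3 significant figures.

k_A = Gd⁴/(8D³N_a) = (78.5×10³)(10.1⁴)/(8·105.0³·11) = 8.0187 N/mm
k_C = Gd⁴/(8D³N_a) = (78.8×10³)(6.5⁴)/(8·66.0³·4) = 15.29 N/mm
Series: 1/k_eq = 1/8.0187 + 1/2.1 + 1/15.29 = 0.6663; k_eq = 1.5008 N/mm
F = k_eq·δ = 1.5008·30 = 45.025 N

45.0 N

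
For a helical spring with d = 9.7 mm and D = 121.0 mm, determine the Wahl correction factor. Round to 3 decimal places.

1.115

C = D/d = 121.0/9.7 = 12.4742
K_W = (4C−1)/(4C−4) + 0.615/C = 48.897/45.897 + 0.0493 = 1.1147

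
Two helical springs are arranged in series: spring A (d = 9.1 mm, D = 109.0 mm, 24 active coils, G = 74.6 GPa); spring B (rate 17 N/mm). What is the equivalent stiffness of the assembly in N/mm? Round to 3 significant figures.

1.84 N/mm

k_A = Gd⁴/(8D³N_a) = (74.6×10³)(9.1⁴)/(8·109.0³·24) = 2.0574 N/mm
Series: 1/k_eq = 1/2.0574 + 1/17 = 0.54487; k_eq = 1.8353 N/mm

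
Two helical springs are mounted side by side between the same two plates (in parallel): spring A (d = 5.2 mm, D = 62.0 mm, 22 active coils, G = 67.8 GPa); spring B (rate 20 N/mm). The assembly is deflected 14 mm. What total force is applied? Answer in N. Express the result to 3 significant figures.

297 N

k_A = Gd⁴/(8D³N_a) = (67.8×10³)(5.2⁴)/(8·62.0³·22) = 1.1818 N/mm
Parallel: k_eq = 1.1818 + 20 = 21.182 N/mm
F = k_eq·δ = 21.182·14 = 296.55 N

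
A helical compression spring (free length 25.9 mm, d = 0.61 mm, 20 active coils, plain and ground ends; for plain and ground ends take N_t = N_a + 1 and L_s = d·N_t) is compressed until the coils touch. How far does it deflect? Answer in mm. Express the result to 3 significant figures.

13.1 mm

N_t = 21; L_s = 0.61·21 = 12.81 mm
δ_solid = L₀ − L_s = 25.9 − 12.81 = 13.09 mm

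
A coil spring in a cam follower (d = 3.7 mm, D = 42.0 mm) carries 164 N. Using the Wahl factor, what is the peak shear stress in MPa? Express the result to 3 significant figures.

Spring index C = D/d = 42.0/3.7 = 11.3514
K_W = (4C−1)/(4C−4) + 0.615/C = 44.405/41.405 + 0.0542 = 1.1266
τ₀ = 8FD/(πd³) = 8·164·42.0/(π·3.7³) = 55104/159.13 = 346.28 MPa
τ_max = K·τ₀ = 1.1266 × 346.28 = 390.13 MPa

390 MPa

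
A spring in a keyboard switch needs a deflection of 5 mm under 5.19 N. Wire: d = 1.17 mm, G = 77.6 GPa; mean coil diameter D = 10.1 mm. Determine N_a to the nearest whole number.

Required rate k = F/δ = 5.19/5 = 1.038 N/mm
N_a = Gd⁴/(8D³k) = (77.6×10³ × 1.17⁴)/(8 × 10.1³ × 1.038)
    = 145414 / 8555.62 = 17 → 17 coils

17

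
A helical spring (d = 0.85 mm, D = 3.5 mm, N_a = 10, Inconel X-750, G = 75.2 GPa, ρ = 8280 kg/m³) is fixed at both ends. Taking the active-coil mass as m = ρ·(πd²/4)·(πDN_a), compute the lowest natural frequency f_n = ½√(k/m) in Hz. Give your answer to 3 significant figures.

2350 Hz

k = Gd⁴/(8D³N_a) = (75.2×10³)(0.85⁴)/(8·3.5³·10) = 11.445 N/mm = 11445 N/m
Wire length L = πDN_a = π·3.5·10 = 109.96 mm
m = ρ·(πd²/4)·L = 8280 × 0.56745×10⁻⁶ m² × 0.10996 m = 0.00051663 kg
f_n = ½√(k/m) = 0.5·√(11445/0.00051663) = 0.5·√(2.2153e+07) = 2353.3 Hz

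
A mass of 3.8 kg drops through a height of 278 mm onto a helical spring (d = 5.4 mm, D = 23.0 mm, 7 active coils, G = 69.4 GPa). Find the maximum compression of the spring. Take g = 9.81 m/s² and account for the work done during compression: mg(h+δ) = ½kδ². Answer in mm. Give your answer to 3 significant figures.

15.9 mm

k = Gd⁴/(8D³N_a) = (69.4×10³)(5.4⁴)/(8·23.0³·7) = 86.609 N/mm
W = mg = 3.8 × 9.81 = 37.278 N
½kδ² − Wδ − Wh = 0 → δ = (W + √(W² + 2kWh))/k
δ = (37.278 + √(1389.6 + 1.79511e+06))/86.609 = (37.278 + 1340.3)/86.609 = 15.906 mm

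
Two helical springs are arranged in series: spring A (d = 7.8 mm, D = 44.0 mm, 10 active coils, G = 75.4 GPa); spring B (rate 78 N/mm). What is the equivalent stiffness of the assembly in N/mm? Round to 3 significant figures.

26.9 N/mm

k_A = Gd⁴/(8D³N_a) = (75.4×10³)(7.8⁴)/(8·44.0³·10) = 40.955 N/mm
Series: 1/k_eq = 1/40.955 + 1/78 = 0.037238; k_eq = 26.854 N/mm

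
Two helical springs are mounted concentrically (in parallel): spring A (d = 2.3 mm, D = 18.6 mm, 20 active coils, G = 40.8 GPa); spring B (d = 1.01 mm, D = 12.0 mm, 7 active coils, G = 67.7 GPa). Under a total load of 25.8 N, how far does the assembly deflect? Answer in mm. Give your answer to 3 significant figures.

14.0 mm

k_A = Gd⁴/(8D³N_a) = (40.8×10³)(2.3⁴)/(8·18.6³·20) = 1.109 N/mm
k_B = Gd⁴/(8D³N_a) = (67.7×10³)(1.01⁴)/(8·12.0³·7) = 0.72802 N/mm
Parallel: k_eq = 1.109 + 0.72802 = 1.837 N/mm
δ = F/k_eq = 25.8/1.837 = 14.045 mm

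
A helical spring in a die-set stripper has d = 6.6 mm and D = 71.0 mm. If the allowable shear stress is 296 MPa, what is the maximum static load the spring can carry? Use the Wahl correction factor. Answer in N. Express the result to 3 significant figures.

C = D/d = 71.0/6.6 = 10.7576
K_W = (4C−1)/(4C−4) + 0.615/C = 42.030/39.030 + 0.0572 = 1.1340
τ_max = K·8FD/(πd³) → F_max = τ_allow·πd³/(8DK)
F_max = 296·π·6.6³/(8·71.0·1.1340) = 2.6735e+05/644.13 = 415.05 N

415 N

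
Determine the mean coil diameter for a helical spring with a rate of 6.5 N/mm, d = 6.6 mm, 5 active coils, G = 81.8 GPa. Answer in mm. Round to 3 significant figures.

D = (Gd⁴/(8N_a·k))^(1/3) = (81.8×10³·6.6⁴/(8·5·6.5))^(1/3)
  = (596974)^(1/3) = 84.2013 mm

84.2 mm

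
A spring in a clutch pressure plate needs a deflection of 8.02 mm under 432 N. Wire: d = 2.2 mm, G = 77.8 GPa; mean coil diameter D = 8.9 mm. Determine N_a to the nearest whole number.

6

Required rate k = F/δ = 432/8.02 = 53.865 N/mm
N_a = Gd⁴/(8D³k) = (77.8×10³ × 2.2⁴)/(8 × 8.9³ × 53.865)
    = 1.82251e+06 / 303787 = 5.999 → 6 coils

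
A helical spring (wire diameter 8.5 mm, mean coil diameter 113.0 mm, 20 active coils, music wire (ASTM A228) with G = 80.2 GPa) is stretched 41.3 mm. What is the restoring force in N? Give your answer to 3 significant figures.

74.9 N

k = Gd⁴/(8D³N_a) = (80.2×10³)(8.5⁴)/(8·113.0³·20) = 1.8134 N/mm
F = k·δ = 1.8134 × 41.3 = 74.894 N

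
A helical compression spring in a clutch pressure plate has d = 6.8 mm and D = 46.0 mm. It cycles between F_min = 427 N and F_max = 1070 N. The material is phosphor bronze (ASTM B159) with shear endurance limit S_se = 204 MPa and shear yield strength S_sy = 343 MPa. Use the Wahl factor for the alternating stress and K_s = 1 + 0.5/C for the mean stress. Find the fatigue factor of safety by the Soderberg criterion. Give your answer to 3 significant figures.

0.629

C = D/d = 46.0/6.8 = 6.7647; K_W = (4C−1)/(4C−4)+0.615/C = 1.2210; K_s = 1+0.5/C = 1.0739
F_a = (F_max−F_min)/2 = 321.5 N; F_m = (F_max+F_min)/2 = 748.5 N
τ_a = K_W·8F_aD/(πd³) = 1.2210 × 119.77 = 146.24 MPa
τ_m = K_s·8F_mD/(πd³) = 1.0739 × 278.85 = 299.46 MPa
Soderberg: 1/n_f = τ_a/S_se + τ_m/S_sy = 146.24/204 + 299.46/343 = 0.71687 + 0.87305 = 1.5899
n_f = 1/1.5899 = 0.629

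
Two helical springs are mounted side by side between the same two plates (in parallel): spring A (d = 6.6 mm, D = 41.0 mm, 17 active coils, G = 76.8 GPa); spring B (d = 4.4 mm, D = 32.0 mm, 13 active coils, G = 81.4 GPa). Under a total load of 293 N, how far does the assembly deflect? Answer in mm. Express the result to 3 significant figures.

12.0 mm

k_A = Gd⁴/(8D³N_a) = (76.8×10³)(6.6⁴)/(8·41.0³·17) = 15.547 N/mm
k_B = Gd⁴/(8D³N_a) = (81.4×10³)(4.4⁴)/(8·32.0³·13) = 8.9527 N/mm
Parallel: k_eq = 15.547 + 8.9527 = 24.5 N/mm
δ = F/k_eq = 293/24.5 = 11.959 mm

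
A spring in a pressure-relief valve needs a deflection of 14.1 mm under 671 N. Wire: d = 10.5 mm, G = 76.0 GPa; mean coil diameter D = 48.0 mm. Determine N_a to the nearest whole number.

22

Required rate k = F/δ = 671/14.1 = 47.589 N/mm
N_a = Gd⁴/(8D³k) = (76.0×10³ × 10.5⁴)/(8 × 48.0³ × 47.589)
    = 9.23785e+08 / 4.21034e+07 = 21.94 → 22 coils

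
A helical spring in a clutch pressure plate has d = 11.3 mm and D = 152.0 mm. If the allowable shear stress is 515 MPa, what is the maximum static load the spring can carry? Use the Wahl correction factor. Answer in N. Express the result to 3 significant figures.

C = D/d = 152.0/11.3 = 13.4513
K_W = (4C−1)/(4C−4) + 0.615/C = 52.805/49.805 + 0.0457 = 1.1060
τ_max = K·8FD/(πd³) → F_max = τ_allow·πd³/(8DK)
F_max = 515·π·11.3³/(8·152.0·1.1060) = 2.3345e+06/1344.8 = 1735.9 N

1740 N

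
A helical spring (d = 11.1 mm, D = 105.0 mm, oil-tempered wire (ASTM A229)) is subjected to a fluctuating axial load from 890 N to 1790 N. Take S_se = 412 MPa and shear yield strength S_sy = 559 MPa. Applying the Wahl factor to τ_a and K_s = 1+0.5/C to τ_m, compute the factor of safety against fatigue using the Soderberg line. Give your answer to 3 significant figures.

1.35

C = D/d = 105.0/11.1 = 9.4595; K_W = (4C−1)/(4C−4)+0.615/C = 1.1537; K_s = 1+0.5/C = 1.0529
F_a = (F_max−F_min)/2 = 450 N; F_m = (F_max+F_min)/2 = 1340 N
τ_a = K_W·8F_aD/(πd³) = 1.1537 × 87.978 = 101.5 MPa
τ_m = K_s·8F_mD/(πd³) = 1.0529 × 261.98 = 275.83 MPa
Soderberg: 1/n_f = τ_a/S_se + τ_m/S_sy = 101.5/412 + 275.83/559 = 0.24635 + 0.49343 = 0.73978
n_f = 1/0.73978 = 1.352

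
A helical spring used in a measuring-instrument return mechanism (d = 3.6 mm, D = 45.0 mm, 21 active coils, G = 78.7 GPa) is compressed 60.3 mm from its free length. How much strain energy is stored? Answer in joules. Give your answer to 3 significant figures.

1.57 J

k = Gd⁴/(8D³N_a) = (78.7×10³)(3.6⁴)/(8·45.0³·21) = 0.86345 N/mm
U = ½kδ² = 0.5 × 0.86345 × 60.3² = 1569.8 N·mm = 1.5698 J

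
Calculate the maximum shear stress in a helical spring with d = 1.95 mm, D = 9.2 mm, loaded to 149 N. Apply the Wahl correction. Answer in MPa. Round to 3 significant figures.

Spring index C = D/d = 9.2/1.95 = 4.7179
K_W = (4C−1)/(4C−4) + 0.615/C = 17.872/14.872 + 0.1304 = 1.3321
τ₀ = 8FD/(πd³) = 8·149·9.2/(π·1.95³) = 10966.4/23.295 = 470.77 MPa
τ_max = K·τ₀ = 1.3321 × 470.77 = 627.1 MPa

627 MPa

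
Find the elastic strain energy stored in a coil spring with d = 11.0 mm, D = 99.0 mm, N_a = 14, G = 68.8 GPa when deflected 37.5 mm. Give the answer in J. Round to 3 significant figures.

6.52 J

k = Gd⁴/(8D³N_a) = (68.8×10³)(11.0⁴)/(8·99.0³·14) = 9.2691 N/mm
U = ½kδ² = 0.5 × 9.2691 × 37.5² = 6517.3 N·mm = 6.5173 J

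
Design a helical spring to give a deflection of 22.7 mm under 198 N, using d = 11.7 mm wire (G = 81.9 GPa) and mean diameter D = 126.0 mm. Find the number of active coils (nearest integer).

Required rate k = F/δ = 198/22.7 = 8.7225 N/mm
N_a = Gd⁴/(8D³k) = (81.9×10³ × 11.7⁴)/(8 × 126.0³ × 8.7225)
    = 1.53471e+09 / 1.39586e+08 = 10.99 → 11 coils

11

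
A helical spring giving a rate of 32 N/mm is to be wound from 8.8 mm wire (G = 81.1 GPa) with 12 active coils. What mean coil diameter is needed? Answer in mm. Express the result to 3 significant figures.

D = (Gd⁴/(8N_a·k))^(1/3) = (81.1×10³·8.8⁴/(8·12·32))^(1/3)
  = (158318)^(1/3) = 54.0974 mm

54.1 mm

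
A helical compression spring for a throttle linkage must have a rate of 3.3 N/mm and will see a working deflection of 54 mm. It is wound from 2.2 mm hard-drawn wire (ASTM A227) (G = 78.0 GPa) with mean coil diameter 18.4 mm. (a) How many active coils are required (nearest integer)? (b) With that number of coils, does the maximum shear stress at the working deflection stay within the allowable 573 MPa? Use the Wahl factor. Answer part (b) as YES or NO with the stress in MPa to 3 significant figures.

(a) 11 coils; (b) NO, τ_max = 931 MPa

N_a = Gd⁴/(8D³k) = (78.0×10³)(2.2⁴)/(8·18.4³·3.3) = 11.11 → N_a = 11
Actual rate k = Gd⁴/(8D³·11) = 3.3331 N/mm
Working load F = kδ = 3.3331·54 = 179.99 N
C = 18.4/2.2 = 8.3636; K_W = (4C−1)/(4C−4)+0.615/C = 1.1754
τ_max = K_W·8FD/(πd³) = 1.1754·792.01 = 930.92 MPa
τ_max > 573 MPa → exceeds allowable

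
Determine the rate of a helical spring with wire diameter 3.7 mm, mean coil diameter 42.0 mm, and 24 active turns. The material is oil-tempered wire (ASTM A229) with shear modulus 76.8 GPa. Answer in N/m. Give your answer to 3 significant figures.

k = Gd⁴/(8D³N_a) = (76.8×10³ × 3.7⁴) / (8 × 42.0³ × 24)
  = 1.43936e+07 / 1.42249e+07 = 1.0119 N/mm = 1011.9 N/m

1010 N/m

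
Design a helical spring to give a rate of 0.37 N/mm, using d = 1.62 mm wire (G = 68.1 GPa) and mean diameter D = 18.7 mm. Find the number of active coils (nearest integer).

N_a = Gd⁴/(8D³k) = (68.1×10³ × 1.62⁴)/(8 × 18.7³ × 0.37)
    = 469037 / 19356 = 24.23 → 24 coils

24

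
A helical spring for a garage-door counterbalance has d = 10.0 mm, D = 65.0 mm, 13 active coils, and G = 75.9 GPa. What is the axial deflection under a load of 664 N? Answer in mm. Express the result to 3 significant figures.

k = Gd⁴/(8D³N_a) = (75.9×10³)(10.0⁴)/(8·65.0³·13) = 26.575 N/mm
δ = F/k = 664 / 26.575 = 24.986 mm

25.0 mm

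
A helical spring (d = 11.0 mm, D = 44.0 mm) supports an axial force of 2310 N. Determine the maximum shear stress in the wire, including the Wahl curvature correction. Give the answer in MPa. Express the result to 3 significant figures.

Spring index C = D/d = 44.0/11.0 = 4.0000
K_W = (4C−1)/(4C−4) + 0.615/C = 15.000/12.000 + 0.1537 = 1.4038
τ₀ = 8FD/(πd³) = 8·2310·44.0/(π·11.0³) = 813120/4181.5 = 194.46 MPa
τ_max = K·τ₀ = 1.4038 × 194.46 = 272.97 MPa

273 MPa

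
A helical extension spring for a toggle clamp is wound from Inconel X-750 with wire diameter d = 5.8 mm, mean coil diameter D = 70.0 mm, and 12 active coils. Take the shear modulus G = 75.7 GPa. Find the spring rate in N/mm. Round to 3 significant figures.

k = Gd⁴/(8D³N_a) = (75.7×10³ × 5.8⁴) / (8 × 70.0³ × 12)
  = 8.56659e+07 / 3.2928e+07 = 2.6016 N/mm

2.60 N/mm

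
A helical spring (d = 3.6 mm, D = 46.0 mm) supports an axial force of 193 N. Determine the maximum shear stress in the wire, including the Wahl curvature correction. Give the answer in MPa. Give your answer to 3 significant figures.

Spring index C = D/d = 46.0/3.6 = 12.7778
K_W = (4C−1)/(4C−4) + 0.615/C = 50.111/47.111 + 0.0481 = 1.1118
τ₀ = 8FD/(πd³) = 8·193·46.0/(π·3.6³) = 71024/146.57 = 484.56 MPa
τ_max = K·τ₀ = 1.1118 × 484.56 = 538.74 MPa

539 MPa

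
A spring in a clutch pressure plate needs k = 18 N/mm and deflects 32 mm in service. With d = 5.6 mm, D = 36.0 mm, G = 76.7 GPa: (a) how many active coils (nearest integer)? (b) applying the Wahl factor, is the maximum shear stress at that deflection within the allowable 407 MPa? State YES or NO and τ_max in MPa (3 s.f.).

N_a = Gd⁴/(8D³k) = (76.7×10³)(5.6⁴)/(8·36.0³·18) = 11.23 → N_a = 11
Actual rate k = Gd⁴/(8D³·11) = 18.372 N/mm
Working load F = kδ = 18.372·32 = 587.91 N
C = 36.0/5.6 = 6.4286; K_W = (4C−1)/(4C−4)+0.615/C = 1.2338
τ_max = K_W·8FD/(πd³) = 1.2338·306.89 = 378.65 MPa
τ_max ≤ 407 MPa → acceptable

(a) 11 coils; (b) YES, τ_max = 379 MPa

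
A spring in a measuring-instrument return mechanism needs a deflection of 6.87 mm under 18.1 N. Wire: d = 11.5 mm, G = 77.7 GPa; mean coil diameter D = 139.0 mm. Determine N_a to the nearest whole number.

Required rate k = F/δ = 18.1/6.87 = 2.6346 N/mm
N_a = Gd⁴/(8D³k) = (77.7×10³ × 11.5⁴)/(8 × 139.0³ × 2.6346)
    = 1.35898e+09 / 5.66052e+07 = 24.01 → 24 coils

24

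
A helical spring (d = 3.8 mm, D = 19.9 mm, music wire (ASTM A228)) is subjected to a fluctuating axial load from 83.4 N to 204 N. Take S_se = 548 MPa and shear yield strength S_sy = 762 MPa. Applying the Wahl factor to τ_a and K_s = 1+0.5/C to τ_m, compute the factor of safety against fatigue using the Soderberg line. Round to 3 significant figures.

C = D/d = 19.9/3.8 = 5.2368; K_W = (4C−1)/(4C−4)+0.615/C = 1.2945; K_s = 1+0.5/C = 1.0955
F_a = (F_max−F_min)/2 = 60.3 N; F_m = (F_max+F_min)/2 = 143.7 N
τ_a = K_W·8F_aD/(πd³) = 1.2945 × 55.688 = 72.085 MPa
τ_m = K_s·8F_mD/(πd³) = 1.0955 × 132.71 = 145.38 MPa
Soderberg: 1/n_f = τ_a/S_se + τ_m/S_sy = 72.085/548 + 145.38/762 = 0.13154 + 0.19079 = 0.32233
n_f = 1/0.32233 = 3.102

3.10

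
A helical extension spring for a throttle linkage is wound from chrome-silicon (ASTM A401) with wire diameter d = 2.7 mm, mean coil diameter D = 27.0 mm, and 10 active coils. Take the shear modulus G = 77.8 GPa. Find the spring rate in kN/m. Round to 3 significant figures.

k = Gd⁴/(8D³N_a) = (77.8×10³ × 2.7⁴) / (8 × 27.0³ × 10)
  = 4.13461e+06 / 1.57464e+06 = 2.6258 N/mm

2.63 kN/m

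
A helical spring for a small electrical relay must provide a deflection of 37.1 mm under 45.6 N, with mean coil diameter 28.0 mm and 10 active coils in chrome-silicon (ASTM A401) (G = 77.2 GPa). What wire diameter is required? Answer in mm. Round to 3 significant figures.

Required rate k = F/δ = 45.6/37.1 = 1.2291 N/mm
d = (8D³N_a·k / G)^(1/4) = (8·28.0³·10·1.2291 / (77.2×10³))^0.25
  = (27.96)^0.25 = 2.2995 mm

2.30 mm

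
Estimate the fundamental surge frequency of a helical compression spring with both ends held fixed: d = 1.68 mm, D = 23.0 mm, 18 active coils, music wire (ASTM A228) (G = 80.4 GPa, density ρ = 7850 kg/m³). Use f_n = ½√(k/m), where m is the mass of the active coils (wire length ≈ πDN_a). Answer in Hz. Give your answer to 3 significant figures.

k = Gd⁴/(8D³N_a) = (80.4×10³)(1.68⁴)/(8·23.0³·18) = 0.36555 N/mm = 365.55 N/m
Wire length L = πDN_a = π·23.0·18 = 1300.6 mm
m = ρ·(πd²/4)·L = 7850 × 2.2167×10⁻⁶ m² × 1.3006 m = 0.022632 kg
f_n = ½√(k/m) = 0.5·√(365.55/0.022632) = 0.5·√(16152) = 63.545 Hz

63.5 Hz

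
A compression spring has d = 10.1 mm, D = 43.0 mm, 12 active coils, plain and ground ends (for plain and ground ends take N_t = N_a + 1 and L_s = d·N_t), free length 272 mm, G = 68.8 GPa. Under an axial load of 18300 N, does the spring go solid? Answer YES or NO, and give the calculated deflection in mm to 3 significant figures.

YES, δ = 195 mm

k = Gd⁴/(8D³N_a) = (68.8×10³)(10.1⁴)/(8·43.0³·12) = 93.799 N/mm
N_t = 13; L_s = 10.1·13 = 131.3 mm; δ_solid = L₀ − L_s = 272 − 131.3 = 140.7 mm
δ = F/k = 18300/93.799 = 195.1 mm
δ ≥ δ_solid → spring goes solid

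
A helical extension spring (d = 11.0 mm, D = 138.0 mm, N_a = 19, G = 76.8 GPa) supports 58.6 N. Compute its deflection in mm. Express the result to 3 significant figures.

20.8 mm

k = Gd⁴/(8D³N_a) = (76.8×10³)(11.0⁴)/(8·138.0³·19) = 2.8148 N/mm
δ = F/k = 58.6 / 2.8148 = 20.818 mm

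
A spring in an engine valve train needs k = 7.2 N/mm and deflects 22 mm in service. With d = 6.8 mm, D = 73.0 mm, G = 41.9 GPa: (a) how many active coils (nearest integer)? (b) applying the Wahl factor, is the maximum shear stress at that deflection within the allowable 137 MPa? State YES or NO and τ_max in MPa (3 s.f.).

N_a = Gd⁴/(8D³k) = (41.9×10³)(6.8⁴)/(8·73.0³·7.2) = 3.998 → N_a = 4
Actual rate k = Gd⁴/(8D³·4) = 7.1967 N/mm
Working load F = kδ = 7.1967·22 = 158.33 N
C = 73.0/6.8 = 10.7353; K_W = (4C−1)/(4C−4)+0.615/C = 1.1343
τ_max = K_W·8FD/(πd³) = 1.1343·93.603 = 106.18 MPa
τ_max ≤ 137 MPa → acceptable

(a) 4 coils; (b) YES, τ_max = 106 MPa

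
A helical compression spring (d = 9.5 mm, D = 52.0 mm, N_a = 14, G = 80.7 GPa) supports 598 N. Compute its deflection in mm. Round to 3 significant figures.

k = Gd⁴/(8D³N_a) = (80.7×10³)(9.5⁴)/(8·52.0³·14) = 41.739 N/mm
δ = F/k = 598 / 41.739 = 14.327 mm

14.3 mm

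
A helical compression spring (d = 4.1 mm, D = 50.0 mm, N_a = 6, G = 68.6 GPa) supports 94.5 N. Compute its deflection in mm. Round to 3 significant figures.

29.2 mm

k = Gd⁴/(8D³N_a) = (68.6×10³)(4.1⁴)/(8·50.0³·6) = 3.2308 N/mm
δ = F/k = 94.5 / 3.2308 = 29.25 mm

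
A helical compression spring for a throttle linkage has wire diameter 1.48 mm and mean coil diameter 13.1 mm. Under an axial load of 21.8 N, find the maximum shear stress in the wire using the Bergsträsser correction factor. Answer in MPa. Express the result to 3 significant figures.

259 MPa

Spring index C = D/d = 13.1/1.48 = 8.8514
K_B = (4C+2)/(4C−3) = 37.405/32.405 = 1.1543
τ₀ = 8FD/(πd³) = 8·21.8·13.1/(π·1.48³) = 2284.64/10.184 = 224.33 MPa
τ_max = K·τ₀ = 1.1543 × 224.33 = 258.94 MPa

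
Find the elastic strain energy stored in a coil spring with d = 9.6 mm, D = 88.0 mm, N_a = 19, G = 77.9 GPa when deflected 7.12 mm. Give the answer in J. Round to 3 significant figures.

k = Gd⁴/(8D³N_a) = (77.9×10³)(9.6⁴)/(8·88.0³·19) = 6.3875 N/mm
U = ½kδ² = 0.5 × 6.3875 × 7.12² = 161.91 N·mm = 0.16191 J

0.162 J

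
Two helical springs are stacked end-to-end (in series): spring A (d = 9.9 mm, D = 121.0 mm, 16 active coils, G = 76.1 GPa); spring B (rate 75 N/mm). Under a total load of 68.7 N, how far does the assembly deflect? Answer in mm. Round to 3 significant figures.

22.2 mm

k_A = Gd⁴/(8D³N_a) = (76.1×10³)(9.9⁴)/(8·121.0³·16) = 3.2237 N/mm
Series: 1/k_eq = 1/3.2237 + 1/75 = 0.32353; k_eq = 3.0909 N/mm
δ = F/k_eq = 68.7/3.0909 = 22.227 mm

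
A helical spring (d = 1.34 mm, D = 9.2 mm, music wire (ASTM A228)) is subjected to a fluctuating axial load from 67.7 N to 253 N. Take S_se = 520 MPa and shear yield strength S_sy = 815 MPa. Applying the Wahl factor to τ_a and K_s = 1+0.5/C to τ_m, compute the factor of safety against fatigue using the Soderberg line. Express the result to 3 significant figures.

0.240

C = D/d = 9.2/1.34 = 6.8657; K_W = (4C−1)/(4C−4)+0.615/C = 1.2174; K_s = 1+0.5/C = 1.0728
F_a = (F_max−F_min)/2 = 92.65 N; F_m = (F_max+F_min)/2 = 160.35 N
τ_a = K_W·8F_aD/(πd³) = 1.2174 × 902.11 = 1098.3 MPa
τ_m = K_s·8F_mD/(πd³) = 1.0728 × 1561.3 = 1675 MPa
Soderberg: 1/n_f = τ_a/S_se + τ_m/S_sy = 1098.3/520 + 1675/815 = 2.11204 + 2.05520 = 4.1672
n_f = 1/4.1672 = 0.24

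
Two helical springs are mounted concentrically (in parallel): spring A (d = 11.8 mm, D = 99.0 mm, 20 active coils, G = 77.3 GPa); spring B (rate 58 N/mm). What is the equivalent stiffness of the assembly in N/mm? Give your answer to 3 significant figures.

k_A = Gd⁴/(8D³N_a) = (77.3×10³)(11.8⁴)/(8·99.0³·20) = 9.6534 N/mm
Parallel: k_eq = 9.6534 + 58 = 67.653 N/mm

67.7 N/mm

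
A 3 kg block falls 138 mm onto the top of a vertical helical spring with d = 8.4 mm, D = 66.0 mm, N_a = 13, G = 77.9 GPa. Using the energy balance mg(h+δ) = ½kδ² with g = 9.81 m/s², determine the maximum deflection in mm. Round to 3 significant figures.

27.4 mm

k = Gd⁴/(8D³N_a) = (77.9×10³)(8.4⁴)/(8·66.0³·13) = 12.971 N/mm
W = mg = 3 × 9.81 = 29.43 N
½kδ² − Wδ − Wh = 0 → δ = (W + √(W² + 2kWh))/k
δ = (29.43 + √(866.12 + 105363))/12.971 = (29.43 + 325.93)/12.971 = 27.395 mm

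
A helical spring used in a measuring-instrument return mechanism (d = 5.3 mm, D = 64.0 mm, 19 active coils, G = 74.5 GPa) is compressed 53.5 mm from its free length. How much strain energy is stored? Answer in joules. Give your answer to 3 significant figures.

2.11 J

k = Gd⁴/(8D³N_a) = (74.5×10³)(5.3⁴)/(8·64.0³·19) = 1.4753 N/mm
U = ½kδ² = 0.5 × 1.4753 × 53.5² = 2111.3 N·mm = 2.1113 J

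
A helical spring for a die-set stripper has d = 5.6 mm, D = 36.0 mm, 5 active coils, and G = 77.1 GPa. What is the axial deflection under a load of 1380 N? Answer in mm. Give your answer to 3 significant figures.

34.0 mm

k = Gd⁴/(8D³N_a) = (77.1×10³)(5.6⁴)/(8·36.0³·5) = 40.629 N/mm
δ = F/k = 1380 / 40.629 = 33.966 mm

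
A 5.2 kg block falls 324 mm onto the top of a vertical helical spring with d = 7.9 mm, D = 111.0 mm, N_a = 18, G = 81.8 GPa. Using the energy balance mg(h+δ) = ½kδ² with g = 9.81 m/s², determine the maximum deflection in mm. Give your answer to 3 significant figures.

178 mm

k = Gd⁴/(8D³N_a) = (81.8×10³)(7.9⁴)/(8·111.0³·18) = 1.6178 N/mm
W = mg = 5.2 × 9.81 = 51.012 N
½kδ² − Wδ − Wh = 0 → δ = (W + √(W² + 2kWh))/k
δ = (51.012 + √(2602.2 + 53478.3))/1.6178 = (51.012 + 236.81)/1.6178 = 177.91 mm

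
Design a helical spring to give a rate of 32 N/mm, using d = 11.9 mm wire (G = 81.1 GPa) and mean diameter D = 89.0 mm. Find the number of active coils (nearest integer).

N_a = Gd⁴/(8D³k) = (81.1×10³ × 11.9⁴)/(8 × 89.0³ × 32)
    = 1.62633e+09 / 1.80472e+08 = 9.012 → 9 coils

9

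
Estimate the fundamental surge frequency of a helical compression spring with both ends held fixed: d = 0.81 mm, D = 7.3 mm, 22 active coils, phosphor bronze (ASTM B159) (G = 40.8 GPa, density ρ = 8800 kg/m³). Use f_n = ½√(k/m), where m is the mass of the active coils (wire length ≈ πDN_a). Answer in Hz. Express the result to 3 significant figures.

k = Gd⁴/(8D³N_a) = (40.8×10³)(0.81⁴)/(8·7.3³·22) = 0.25652 N/mm = 256.52 N/m
Wire length L = πDN_a = π·7.3·22 = 504.54 mm
m = ρ·(πd²/4)·L = 8800 × 0.5153×10⁻⁶ m² × 0.50454 m = 0.0022879 kg
f_n = ½√(k/m) = 0.5·√(256.52/0.0022879) = 0.5·√(1.1212e+05) = 167.42 Hz

167 Hz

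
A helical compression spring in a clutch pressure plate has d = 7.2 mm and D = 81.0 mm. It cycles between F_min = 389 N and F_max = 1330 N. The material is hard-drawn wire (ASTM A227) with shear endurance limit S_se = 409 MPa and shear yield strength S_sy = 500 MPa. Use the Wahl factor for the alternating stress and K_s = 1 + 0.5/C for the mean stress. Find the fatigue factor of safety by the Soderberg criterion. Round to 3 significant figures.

0.585

C = D/d = 81.0/7.2 = 11.2500; K_W = (4C−1)/(4C−4)+0.615/C = 1.1278; K_s = 1+0.5/C = 1.0444
F_a = (F_max−F_min)/2 = 470.5 N; F_m = (F_max+F_min)/2 = 859.5 N
τ_a = K_W·8F_aD/(πd³) = 1.1278 × 260.01 = 293.25 MPa
τ_m = K_s·8F_mD/(πd³) = 1.0444 × 474.98 = 496.09 MPa
Soderberg: 1/n_f = τ_a/S_se + τ_m/S_sy = 293.25/409 + 496.09/500 = 0.71699 + 0.99218 = 1.7092
n_f = 1/1.7092 = 0.5851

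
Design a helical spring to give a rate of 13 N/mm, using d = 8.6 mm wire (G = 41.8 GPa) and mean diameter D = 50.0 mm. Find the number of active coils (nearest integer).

18

N_a = Gd⁴/(8D³k) = (41.8×10³ × 8.6⁴)/(8 × 50.0³ × 13)
    = 2.28649e+08 / 1.3e+07 = 17.59 → 18 coils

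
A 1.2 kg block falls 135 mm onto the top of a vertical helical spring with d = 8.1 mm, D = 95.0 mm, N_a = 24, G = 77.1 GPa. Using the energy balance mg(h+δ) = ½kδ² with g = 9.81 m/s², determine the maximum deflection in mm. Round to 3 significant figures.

k = Gd⁴/(8D³N_a) = (77.1×10³)(8.1⁴)/(8·95.0³·24) = 2.0161 N/mm
W = mg = 1.2 × 9.81 = 11.772 N
½kδ² − Wδ − Wh = 0 → δ = (W + √(W² + 2kWh))/k
δ = (11.772 + √(138.58 + 6408.21))/2.0161 = (11.772 + 80.912)/2.0161 = 45.971 mm

46.0 mm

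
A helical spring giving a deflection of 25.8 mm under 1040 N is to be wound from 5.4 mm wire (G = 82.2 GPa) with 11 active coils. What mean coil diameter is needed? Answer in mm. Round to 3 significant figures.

27.0 mm

Required rate k = F/δ = 1040/25.8 = 40.31 N/mm
D = (Gd⁴/(8N_a·k))^(1/3) = (82.2×10³·5.4⁴/(8·11·40.31))^(1/3)
  = (19703.8)^(1/3) = 27.0095 mm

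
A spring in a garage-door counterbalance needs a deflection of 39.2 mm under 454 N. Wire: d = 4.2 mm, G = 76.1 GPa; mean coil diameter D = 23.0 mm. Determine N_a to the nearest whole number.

Required rate k = F/δ = 454/39.2 = 11.582 N/mm
N_a = Gd⁴/(8D³k) = (76.1×10³ × 4.2⁴)/(8 × 23.0³ × 11.582)
    = 2.368e+07 / 1.12731e+06 = 21.01 → 21 coils

21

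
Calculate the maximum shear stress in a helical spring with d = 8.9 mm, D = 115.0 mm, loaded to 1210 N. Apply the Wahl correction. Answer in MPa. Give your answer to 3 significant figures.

Spring index C = D/d = 115.0/8.9 = 12.9213
K_W = (4C−1)/(4C−4) + 0.615/C = 50.685/47.685 + 0.0476 = 1.1105
τ₀ = 8FD/(πd³) = 8·1210·115.0/(π·8.9³) = 1.1132e+06/2214.7 = 502.64 MPa
τ_max = K·τ₀ = 1.1105 × 502.64 = 558.18 MPa

558 MPa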